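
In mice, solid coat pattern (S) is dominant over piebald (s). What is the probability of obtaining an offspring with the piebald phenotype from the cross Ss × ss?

Punnett square for Ss × ss:
Offspring genotypes: 2 Ss, 2 ss
Total offspring: 4
Count with target: 2
Probability: 2/4 = 1/2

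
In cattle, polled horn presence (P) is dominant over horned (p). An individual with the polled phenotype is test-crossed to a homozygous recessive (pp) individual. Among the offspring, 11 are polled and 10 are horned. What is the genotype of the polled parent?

Test cross: ? × pp
Offspring: 11 polled, 10 horned — approximately 1:1.
A 1:1 ratio in a test cross indicates the unknown parent is heterozygous (Pp).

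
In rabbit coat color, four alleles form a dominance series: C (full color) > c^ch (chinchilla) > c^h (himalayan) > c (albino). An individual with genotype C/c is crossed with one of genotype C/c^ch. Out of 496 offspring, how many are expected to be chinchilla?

Cross: C/c × C/c^ch
Allele dominance: C > c^ch > c^h > c
Offspring genotypes: 1 C/C, 1 C/c^ch, 1 C/c, 1 c^ch/c
Phenotype counts: 3 full color, 1 chinchilla
chinchilla: 1 out of 4 → fraction 1/4
Expected count = 1/4 × 496 = 124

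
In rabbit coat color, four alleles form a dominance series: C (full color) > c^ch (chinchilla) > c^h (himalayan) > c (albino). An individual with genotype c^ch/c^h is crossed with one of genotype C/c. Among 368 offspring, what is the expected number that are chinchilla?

Cross: c^ch/c^h × C/c
Allele dominance: C > c^ch > c^h > c
Offspring genotypes: 1 C/c^ch, 1 c^ch/c, 1 C/c^h, 1 c^h/c
Phenotype counts: 2 full color, 1 chinchilla, 1 himalayan
chinchilla: 1 out of 4 → fraction 1/4
Expected count = 1/4 × 368 = 92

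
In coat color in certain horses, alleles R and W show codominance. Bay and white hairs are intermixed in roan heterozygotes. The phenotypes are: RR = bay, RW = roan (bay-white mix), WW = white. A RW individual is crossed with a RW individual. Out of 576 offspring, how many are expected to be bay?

Punnett square for RW × RW:
Offspring genotypes: 1 RR, 2 RW, 1 WW
Phenotype counts: 1 bay, 2 roan (bay-white mix), 1 white
bay: 1 out of 4 → fraction 1/4
Expected count = 1/4 × 576 = 144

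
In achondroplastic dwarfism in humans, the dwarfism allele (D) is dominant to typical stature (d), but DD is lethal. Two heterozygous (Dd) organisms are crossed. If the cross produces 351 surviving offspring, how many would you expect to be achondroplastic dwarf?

Cross: Dd × Dd
Punnett square offspring (before lethality): 1 DD, 2 Dd, 1 dd
The DD genotype is lethal (embryos die); surviving offspring: 2 Dd, 1 dd
achondroplastic dwarf: 2 out of 3 → fraction 2/3
Expected count = 2/3 × 351 = 234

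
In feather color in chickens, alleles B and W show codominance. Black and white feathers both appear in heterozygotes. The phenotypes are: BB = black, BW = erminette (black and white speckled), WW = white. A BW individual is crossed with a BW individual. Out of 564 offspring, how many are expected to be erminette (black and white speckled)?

Punnett square for BW × BW:
Offspring genotypes: 1 BB, 2 BW, 1 WW
Phenotype counts: 1 black, 2 erminette (black and white speckled), 1 white
erminette (black and white speckled): 2 out of 4 → fraction 1/2
Expected count = 1/2 × 564 = 282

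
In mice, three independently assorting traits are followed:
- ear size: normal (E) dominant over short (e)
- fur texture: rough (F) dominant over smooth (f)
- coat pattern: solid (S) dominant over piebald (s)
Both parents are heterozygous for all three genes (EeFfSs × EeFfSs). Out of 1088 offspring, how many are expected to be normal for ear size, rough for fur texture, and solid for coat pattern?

Trihybrid cross: EeFfSs × EeFfSs
Each trait segregates independently with a 3:1 phenotypic ratio, so each gene contributes 3/4 (dominant) or 1/4 (recessive).
Target: normal (ear size), rough (fur texture), solid (coat pattern)
Probability = product of independent per-trait probabilities
= 3/4 × 3/4 × 3/4 = 27/64
Expected count = 27/64 × 1088 = 459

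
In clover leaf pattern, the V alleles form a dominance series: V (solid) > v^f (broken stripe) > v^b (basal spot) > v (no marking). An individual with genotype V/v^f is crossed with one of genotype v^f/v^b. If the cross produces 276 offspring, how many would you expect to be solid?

Cross: V/v^f × v^f/v^b
Allele dominance: V > v^f > v^b > v
Offspring genotypes: 1 V/v^f, 1 V/v^b, 1 v^f/v^f, 1 v^f/v^b
Phenotype counts: 2 solid, 2 broken stripe
solid: 2 out of 4 → fraction 1/2
Expected count = 1/2 × 276 = 138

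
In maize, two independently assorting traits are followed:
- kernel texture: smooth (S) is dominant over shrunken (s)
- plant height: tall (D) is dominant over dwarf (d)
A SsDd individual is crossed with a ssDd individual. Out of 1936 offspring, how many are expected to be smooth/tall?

Dihybrid cross SsDd × ssDd — consider each gene separately:
kernel texture: Ss × ss → 2 Ss, 2 ss → 2 S_ : 2 ss (out of 4)
plant height: Dd × Dd → 1 DD, 2 Dd, 1 dd → 3 D_ : 1 dd (out of 4)
Combine (counts out of 4 × 4 = 16): smooth/tall (S_D_) = 2×3 = 6; smooth/dwarf (S_dd) = 2×1 = 2; shrunken/tall (ssD_) = 2×3 = 6; shrunken/dwarf (ssdd) = 2×1 = 2
Phenotype counts (out of 16): 6 smooth/tall, 2 smooth/dwarf, 6 shrunken/tall, 2 shrunken/dwarf
smooth/tall: 6 out of 16 → fraction 3/8
Expected count = 3/8 × 1936 = 726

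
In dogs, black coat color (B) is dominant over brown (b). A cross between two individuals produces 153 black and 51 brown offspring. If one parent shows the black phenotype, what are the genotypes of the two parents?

Observed offspring: 153 black, 51 brown
The observed ratio simplifies to 3:1. Brown (bb) offspring appear, so each parent must contribute one b allele. The parent stated to show black carries B, so it is Bb. The other parent is then either Bb or bb: Bb × bb would give a 1:1 split, whereas Bb × Bb gives 3:1 — matching the data. So both parents are heterozygous (Bb × Bb).
Parent genotypes: Bb × Bb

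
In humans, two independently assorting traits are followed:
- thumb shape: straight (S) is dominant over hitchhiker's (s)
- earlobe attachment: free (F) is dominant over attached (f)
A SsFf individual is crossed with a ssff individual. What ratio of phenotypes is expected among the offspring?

Dihybrid cross SsFf × ssff — consider each gene separately:
thumb shape: Ss × ss → 2 Ss, 2 ss → 2 S_ : 2 ss (out of 4)
earlobe attachment: Ff × ff → 2 Ff, 2 ff → 2 F_ : 2 ff (out of 4)
Combine (counts out of 4 × 4 = 16): straight/free (S_F_) = 2×2 = 4; straight/attached (S_ff) = 2×2 = 4; hitchhiker's/free (ssF_) = 2×2 = 4; hitchhiker's/attached (ssff) = 2×2 = 4
Phenotype counts (out of 16): 4 straight/free, 4 straight/attached, 4 hitchhiker's/free, 4 hitchhiker's/attached
Ratio: 1 straight/free : 1 straight/attached : 1 hitchhiker's/free : 1 hitchhiker's/attached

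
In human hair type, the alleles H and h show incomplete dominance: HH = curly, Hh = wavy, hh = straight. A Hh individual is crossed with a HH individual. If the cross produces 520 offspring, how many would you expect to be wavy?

Punnett square for Hh × HH:
Offspring genotypes: 2 HH, 2 Hh
Phenotype counts: 2 curly, 2 wavy
wavy: 2 out of 4 → fraction 1/2
Expected count = 1/2 × 520 = 260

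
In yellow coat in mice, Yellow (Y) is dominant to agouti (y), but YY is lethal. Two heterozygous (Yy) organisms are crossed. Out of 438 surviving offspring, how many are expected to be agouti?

Cross: Yy × Yy
Punnett square offspring (before lethality): 1 YY, 2 Yy, 1 yy
The YY genotype is lethal (embryos die); surviving offspring: 2 Yy, 1 yy
agouti: 1 out of 3 → fraction 1/3
Expected count = 1/3 × 438 = 146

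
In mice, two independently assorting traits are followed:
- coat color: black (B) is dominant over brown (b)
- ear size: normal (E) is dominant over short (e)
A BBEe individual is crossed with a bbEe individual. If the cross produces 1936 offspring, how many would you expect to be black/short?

Dihybrid cross BBEe × bbEe — consider each gene separately:
coat color: BB × bb → 4 Bb → 4 B_ (out of 4)
ear size: Ee × Ee → 1 EE, 2 Ee, 1 ee → 3 E_ : 1 ee (out of 4)
Combine (counts out of 4 × 4 = 16): black/normal (B_E_) = 4×3 = 12; black/short (B_ee) = 4×1 = 4
Phenotype counts (out of 16): 12 black/normal, 4 black/short
black/short: 4 out of 16 → fraction 1/4
Expected count = 1/4 × 1936 = 484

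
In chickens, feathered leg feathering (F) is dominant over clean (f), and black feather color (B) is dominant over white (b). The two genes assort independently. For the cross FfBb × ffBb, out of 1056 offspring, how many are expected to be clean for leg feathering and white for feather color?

Dihybrid cross FfBb × ffBb — consider each gene separately:
leg feathering: Ff × ff → 2 Ff, 2 ff → 2 F_ : 2 ff (out of 4)
feather color: Bb × Bb → 1 BB, 2 Bb, 1 bb → 3 B_ : 1 bb (out of 4)
Looking for: clean (ff) and white (bb)
P(clean) = 2/4, P(white) = 1/4
P(both) = 2/4 × 1/4 = 2/16 = 1/8
Expected count = 1/8 × 1056 = 132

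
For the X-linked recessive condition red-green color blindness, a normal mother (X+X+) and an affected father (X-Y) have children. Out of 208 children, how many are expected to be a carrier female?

Cross: X+X+ × X-Y
Offspring: 2 X+X-, 2 X+Y
Probability of a carrier female: 2/4 = 1/2
Expected count = 1/2 × 208 = 104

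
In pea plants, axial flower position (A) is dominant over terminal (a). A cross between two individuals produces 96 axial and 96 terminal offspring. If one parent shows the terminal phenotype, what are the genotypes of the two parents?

Observed offspring: 96 axial, 96 terminal
The observed ratio simplifies to 1:1. One parent shows terminal, so its genotype must be aa. A 1:1 offspring split requires the other parent to be heterozygous (Aa).
Parent genotypes: aa × Aa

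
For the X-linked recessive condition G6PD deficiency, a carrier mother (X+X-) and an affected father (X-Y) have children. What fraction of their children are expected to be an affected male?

Cross: X+X- × X-Y
Offspring: 1 X+X-, 1 X+Y, 1 X-X-, 1 X-Y
Probability of an affected male: 1/4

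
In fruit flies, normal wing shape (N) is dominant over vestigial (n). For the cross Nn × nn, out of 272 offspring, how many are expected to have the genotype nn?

Punnett square for Nn × nn:
Offspring genotypes: 2 Nn, 2 nn
Total offspring: 4
Count with target: 2
Probability: 2/4 = 1/2
Expected count = 1/2 × 272 = 136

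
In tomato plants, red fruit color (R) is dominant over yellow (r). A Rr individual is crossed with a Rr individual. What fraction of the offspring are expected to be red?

Punnett square for Rr × Rr:
Offspring genotypes: 1 RR, 2 Rr, 1 rr
red: 3, yellow: 1
red: 3 out of 4
Probability: 3/4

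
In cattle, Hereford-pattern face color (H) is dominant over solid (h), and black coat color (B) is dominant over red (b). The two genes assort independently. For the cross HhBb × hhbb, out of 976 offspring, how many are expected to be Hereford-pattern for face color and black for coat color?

Dihybrid cross HhBb × hhbb — consider each gene separately:
face color: Hh × hh → 2 Hh, 2 hh → 2 H_ : 2 hh (out of 4)
coat color: Bb × bb → 2 Bb, 2 bb → 2 B_ : 2 bb (out of 4)
Looking for: Hereford-pattern (H_) and black (B_)
P(Hereford-pattern) = 2/4, P(black) = 2/4
P(both) = 2/4 × 2/4 = 4/16 = 1/4
Expected count = 1/4 × 976 = 244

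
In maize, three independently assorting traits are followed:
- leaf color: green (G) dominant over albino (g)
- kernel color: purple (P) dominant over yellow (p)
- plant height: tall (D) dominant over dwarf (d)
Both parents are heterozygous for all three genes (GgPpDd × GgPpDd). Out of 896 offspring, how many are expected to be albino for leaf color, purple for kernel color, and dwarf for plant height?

Trihybrid cross: GgPpDd × GgPpDd
Each trait segregates independently with a 3:1 phenotypic ratio, so each gene contributes 3/4 (dominant) or 1/4 (recessive).
Target: albino (leaf color), purple (kernel color), dwarf (plant height)
Probability = product of independent per-trait probabilities
= 1/4 × 3/4 × 1/4 = 3/64
Expected count = 3/64 × 896 = 42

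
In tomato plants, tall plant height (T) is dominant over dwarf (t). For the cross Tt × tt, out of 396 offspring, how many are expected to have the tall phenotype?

Punnett square for Tt × tt:
Offspring genotypes: 2 Tt, 2 tt
Total offspring: 4
Count with target: 2
Probability: 2/4 = 1/2
Expected count = 1/2 × 396 = 198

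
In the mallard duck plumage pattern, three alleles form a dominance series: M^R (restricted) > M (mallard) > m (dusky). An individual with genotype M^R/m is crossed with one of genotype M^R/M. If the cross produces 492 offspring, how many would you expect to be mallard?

Cross: M^R/m × M^R/M
Allele dominance: M^R > M > m
Offspring genotypes: 1 M^R/M^R, 1 M^R/M, 1 M^R/m, 1 M/m
Phenotype counts: 3 restricted, 1 mallard
mallard: 1 out of 4 → fraction 1/4
Expected count = 1/4 × 492 = 123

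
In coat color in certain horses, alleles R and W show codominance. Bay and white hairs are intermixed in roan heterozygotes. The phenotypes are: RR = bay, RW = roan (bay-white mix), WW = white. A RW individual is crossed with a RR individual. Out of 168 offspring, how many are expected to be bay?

Punnett square for RW × RR:
Offspring genotypes: 2 RR, 2 RW
Phenotype counts: 2 bay, 2 roan (bay-white mix)
bay: 2 out of 4 → fraction 1/2
Expected count = 1/2 × 168 = 84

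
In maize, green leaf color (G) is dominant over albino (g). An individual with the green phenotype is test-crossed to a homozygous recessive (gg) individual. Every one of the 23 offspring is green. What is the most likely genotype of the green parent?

Test cross: ? × gg
All offspring are green.
If the unknown parent were heterozygous (Gg), about half of 23 offspring would be albino; none are. The unknown parent is most likely homozygous dominant (GG).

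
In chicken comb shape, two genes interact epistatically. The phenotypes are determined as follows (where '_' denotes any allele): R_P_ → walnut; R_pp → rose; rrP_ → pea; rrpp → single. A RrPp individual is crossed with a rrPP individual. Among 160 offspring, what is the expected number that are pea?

Cross: RrPp × rrPP — consider each gene separately:
R gene: Rr × rr → 2 Rr, 2 rr → 2 R_ : 2 rr (out of 4)
P gene: Pp × PP → 2 PP, 2 Pp → 4 P_ (out of 4)
Genotype classes (out of 4 × 4 = 16): R_P_ = 2×4 = 8; rrP_ = 2×4 = 8
Apply the phenotype rules: R_P_ (8) → walnut; rrP_ (8) → pea
Phenotype counts (out of 16): 8 walnut, 8 pea
pea: 8 out of 16 → fraction 1/2
Expected count = 1/2 × 160 = 80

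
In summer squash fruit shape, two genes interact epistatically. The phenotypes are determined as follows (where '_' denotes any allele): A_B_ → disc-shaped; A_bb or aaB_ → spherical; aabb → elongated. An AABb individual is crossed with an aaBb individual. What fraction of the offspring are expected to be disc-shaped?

Cross: AABb × aaBb — consider each gene separately:
A gene: AA × aa → 4 Aa → 4 A_ (out of 4)
B gene: Bb × Bb → 1 BB, 2 Bb, 1 bb → 3 B_ : 1 bb (out of 4)
Genotype classes (out of 4 × 4 = 16): A_B_ = 4×3 = 12; A_bb = 4×1 = 4
Apply the phenotype rules: A_B_ (12) → disc-shaped; A_bb (4) → spherical
Phenotype counts (out of 16): 12 disc-shaped, 4 spherical
disc-shaped: 12 out of 16
Probability: 12/16 = 3/4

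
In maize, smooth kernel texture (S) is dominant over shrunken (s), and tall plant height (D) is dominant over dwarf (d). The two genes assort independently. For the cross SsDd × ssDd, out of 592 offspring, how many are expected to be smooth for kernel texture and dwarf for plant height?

Dihybrid cross SsDd × ssDd — consider each gene separately:
kernel texture: Ss × ss → 2 Ss, 2 ss → 2 S_ : 2 ss (out of 4)
plant height: Dd × Dd → 1 DD, 2 Dd, 1 dd → 3 D_ : 1 dd (out of 4)
Looking for: smooth (S_) and dwarf (dd)
P(smooth) = 2/4, P(dwarf) = 1/4
P(both) = 2/4 × 1/4 = 2/16 = 1/8
Expected count = 1/8 × 592 = 74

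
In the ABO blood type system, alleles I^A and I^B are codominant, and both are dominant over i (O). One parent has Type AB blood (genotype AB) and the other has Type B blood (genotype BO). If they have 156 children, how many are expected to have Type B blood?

Cross: AB × BO
Possible offspring genotypes: 1 AB, 1 AO, 1 BB, 1 BO
Blood type counts: 1 Type AB, 1 Type A, 2 Type B
Probability of Type B: 2/4 = 1/2
Expected count = 1/2 × 156 = 78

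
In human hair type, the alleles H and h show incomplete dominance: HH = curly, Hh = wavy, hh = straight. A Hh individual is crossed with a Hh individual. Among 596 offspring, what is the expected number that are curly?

Punnett square for Hh × Hh:
Offspring genotypes: 1 HH, 2 Hh, 1 hh
Phenotype counts: 1 curly, 2 wavy, 1 straight
curly: 1 out of 4 → fraction 1/4
Expected count = 1/4 × 596 = 149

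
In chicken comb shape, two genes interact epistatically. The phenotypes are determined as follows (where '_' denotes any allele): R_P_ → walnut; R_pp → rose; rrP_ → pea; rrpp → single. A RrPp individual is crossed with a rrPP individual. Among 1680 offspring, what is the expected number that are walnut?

Cross: RrPp × rrPP — consider each gene separately:
R gene: Rr × rr → 2 Rr, 2 rr → 2 R_ : 2 rr (out of 4)
P gene: Pp × PP → 2 PP, 2 Pp → 4 P_ (out of 4)
Genotype classes (out of 4 × 4 = 16): R_P_ = 2×4 = 8; rrP_ = 2×4 = 8
Apply the phenotype rules: R_P_ (8) → walnut; rrP_ (8) → pea
Phenotype counts (out of 16): 8 walnut, 8 pea
walnut: 8 out of 16 → fraction 1/2
Expected count = 1/2 × 1680 = 840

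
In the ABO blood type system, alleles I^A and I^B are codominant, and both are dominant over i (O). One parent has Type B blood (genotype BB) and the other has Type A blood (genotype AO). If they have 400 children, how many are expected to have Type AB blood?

Cross: BB × AO
Possible offspring genotypes: 2 AB, 2 BO
Blood type counts: 2 Type AB, 2 Type B
Probability of Type AB: 2/4 = 1/2
Expected count = 1/2 × 400 = 200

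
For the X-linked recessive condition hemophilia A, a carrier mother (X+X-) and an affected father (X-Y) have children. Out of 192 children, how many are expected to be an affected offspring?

Cross: X+X- × X-Y
Offspring: 1 X+X-, 1 X+Y, 1 X-X-, 1 X-Y
Probability of an affected offspring: 2/4 = 1/2
Expected count = 1/2 × 192 = 96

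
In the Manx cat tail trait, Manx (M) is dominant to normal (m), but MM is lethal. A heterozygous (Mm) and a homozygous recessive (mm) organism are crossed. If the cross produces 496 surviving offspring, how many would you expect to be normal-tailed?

Cross: Mm × mm
Punnett square offspring (before lethality): 2 Mm, 2 mm
No MM offspring are produced in this cross.
normal-tailed: 2 out of 4 → fraction 1/2
Expected count = 1/2 × 496 = 248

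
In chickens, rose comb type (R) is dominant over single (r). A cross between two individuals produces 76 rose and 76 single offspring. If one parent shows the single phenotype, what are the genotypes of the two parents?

Observed offspring: 76 rose, 76 single
The observed ratio simplifies to 1:1. One parent shows single, so its genotype must be rr. A 1:1 offspring split requires the other parent to be heterozygous (Rr).
Parent genotypes: rr × Rr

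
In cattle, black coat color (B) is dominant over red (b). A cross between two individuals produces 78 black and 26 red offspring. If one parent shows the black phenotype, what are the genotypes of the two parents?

Observed offspring: 78 black, 26 red
The observed ratio simplifies to 3:1. Red (bb) offspring appear, so each parent must contribute one b allele. The parent stated to show black carries B, so it is Bb. The other parent is then either Bb or bb: Bb × bb would give a 1:1 split, whereas Bb × Bb gives 3:1 — matching the data. So both parents are heterozygous (Bb × Bb).
Parent genotypes: Bb × Bb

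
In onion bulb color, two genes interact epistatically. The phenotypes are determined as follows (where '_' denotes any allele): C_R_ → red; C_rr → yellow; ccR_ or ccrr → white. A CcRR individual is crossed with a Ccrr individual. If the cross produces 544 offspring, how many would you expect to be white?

Cross: CcRR × Ccrr — consider each gene separately:
C gene: Cc × Cc → 1 CC, 2 Cc, 1 cc → 3 C_ : 1 cc (out of 4)
R gene: RR × rr → 4 Rr → 4 R_ (out of 4)
Genotype classes (out of 4 × 4 = 16): C_R_ = 3×4 = 12; ccR_ = 1×4 = 4
Apply the phenotype rules: C_R_ (12) → red; ccR_ (4) → white
Phenotype counts (out of 16): 12 red, 4 white
white: 4 out of 16 → fraction 1/4
Expected count = 1/4 × 544 = 136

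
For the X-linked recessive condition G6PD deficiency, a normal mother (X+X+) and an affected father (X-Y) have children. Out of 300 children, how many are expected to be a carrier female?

Cross: X+X+ × X-Y
Offspring: 2 X+X-, 2 X+Y
Probability of a carrier female: 2/4 = 1/2
Expected count = 1/2 × 300 = 150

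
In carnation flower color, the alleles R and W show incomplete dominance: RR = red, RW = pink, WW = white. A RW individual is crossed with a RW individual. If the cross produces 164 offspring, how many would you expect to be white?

Punnett square for RW × RW:
Offspring genotypes: 1 RR, 2 RW, 1 WW
Phenotype counts: 1 red, 2 pink, 1 white
white: 1 out of 4 → fraction 1/4
Expected count = 1/4 × 164 = 41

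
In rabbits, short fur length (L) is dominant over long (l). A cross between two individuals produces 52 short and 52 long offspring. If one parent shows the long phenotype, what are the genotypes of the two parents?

Observed offspring: 52 short, 52 long
The observed ratio simplifies to 1:1. One parent shows long, so its genotype must be ll. A 1:1 offspring split requires the other parent to be heterozygous (Ll).
Parent genotypes: ll × Ll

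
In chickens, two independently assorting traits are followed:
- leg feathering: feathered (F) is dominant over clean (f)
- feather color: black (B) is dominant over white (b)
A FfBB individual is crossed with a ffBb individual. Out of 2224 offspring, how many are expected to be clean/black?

Dihybrid cross FfBB × ffBb — consider each gene separately:
leg feathering: Ff × ff → 2 Ff, 2 ff → 2 F_ : 2 ff (out of 4)
feather color: BB × Bb → 2 BB, 2 Bb → 4 B_ (out of 4)
Combine (counts out of 4 × 4 = 16): feathered/black (F_B_) = 2×4 = 8; clean/black (ffB_) = 2×4 = 8
Phenotype counts (out of 16): 8 feathered/black, 8 clean/black
clean/black: 8 out of 16 → fraction 1/2
Expected count = 1/2 × 2224 = 1112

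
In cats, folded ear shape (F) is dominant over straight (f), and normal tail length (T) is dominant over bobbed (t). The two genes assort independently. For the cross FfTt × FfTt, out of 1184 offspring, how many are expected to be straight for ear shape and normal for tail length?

Dihybrid cross FfTt × FfTt — consider each gene separately:
ear shape: Ff × Ff → 1 FF, 2 Ff, 1 ff → 3 F_ : 1 ff (out of 4)
tail length: Tt × Tt → 1 TT, 2 Tt, 1 tt → 3 T_ : 1 tt (out of 4)
Looking for: straight (ff) and normal (T_)
P(straight) = 1/4, P(normal) = 3/4
P(both) = 1/4 × 3/4 = 3/16
Expected count = 3/16 × 1184 = 222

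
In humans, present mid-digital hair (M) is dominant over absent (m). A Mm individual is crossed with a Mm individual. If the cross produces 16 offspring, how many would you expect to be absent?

Punnett square for Mm × Mm:
Offspring genotypes: 1 MM, 2 Mm, 1 mm
present: 3, absent: 1
absent: 1 out of 4 → fraction 1/4
Expected count = 1/4 × 16 = 4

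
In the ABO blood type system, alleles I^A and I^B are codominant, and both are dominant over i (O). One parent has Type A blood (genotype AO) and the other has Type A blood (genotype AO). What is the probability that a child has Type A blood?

Cross: AO × AO
Possible offspring genotypes: 1 AA, 2 AO, 1 OO
Blood type counts: 3 Type A, 1 Type O
Probability of Type A: 3/4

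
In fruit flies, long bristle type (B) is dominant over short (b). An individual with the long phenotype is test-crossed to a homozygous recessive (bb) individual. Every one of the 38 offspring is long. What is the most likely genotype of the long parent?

Test cross: ? × bb
All offspring are long.
If the unknown parent were heterozygous (Bb), about half of 38 offspring would be short; none are. The unknown parent is most likely homozygous dominant (BB).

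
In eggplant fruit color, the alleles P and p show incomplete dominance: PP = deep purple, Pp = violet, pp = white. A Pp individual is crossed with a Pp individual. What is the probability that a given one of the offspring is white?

Punnett square for Pp × Pp:
Offspring genotypes: 1 PP, 2 Pp, 1 pp
Phenotype counts: 1 deep purple, 2 violet, 1 white
white: 1 out of 4
Probability: 1/4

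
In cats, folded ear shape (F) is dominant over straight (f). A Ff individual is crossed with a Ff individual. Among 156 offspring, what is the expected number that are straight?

Punnett square for Ff × Ff:
Offspring genotypes: 1 FF, 2 Ff, 1 ff
folded: 3, straight: 1
straight: 1 out of 4 → fraction 1/4
Expected count = 1/4 × 156 = 39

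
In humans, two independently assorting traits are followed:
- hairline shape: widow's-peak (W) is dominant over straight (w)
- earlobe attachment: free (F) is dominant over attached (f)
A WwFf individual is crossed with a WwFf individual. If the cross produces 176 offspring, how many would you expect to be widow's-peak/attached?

Dihybrid cross WwFf × WwFf — consider each gene separately:
hairline shape: Ww × Ww → 1 WW, 2 Ww, 1 ww → 3 W_ : 1 ww (out of 4)
earlobe attachment: Ff × Ff → 1 FF, 2 Ff, 1 ff → 3 F_ : 1 ff (out of 4)
Combine (counts out of 4 × 4 = 16): widow's-peak/free (W_F_) = 3×3 = 9; widow's-peak/attached (W_ff) = 3×1 = 3; straight/free (wwF_) = 1×3 = 3; straight/attached (wwff) = 1×1 = 1
Phenotype counts (out of 16): 9 widow's-peak/free, 3 widow's-peak/attached, 3 straight/free, 1 straight/attached
widow's-peak/attached: 3 out of 16 → fraction 3/16
Expected count = 3/16 × 176 = 33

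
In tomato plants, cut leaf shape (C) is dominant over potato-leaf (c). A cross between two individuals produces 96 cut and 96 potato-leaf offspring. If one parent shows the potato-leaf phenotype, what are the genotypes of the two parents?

Observed offspring: 96 cut, 96 potato-leaf
The observed ratio simplifies to 1:1. One parent shows potato-leaf, so its genotype must be cc. A 1:1 offspring split requires the other parent to be heterozygous (Cc).
Parent genotypes: cc × Cc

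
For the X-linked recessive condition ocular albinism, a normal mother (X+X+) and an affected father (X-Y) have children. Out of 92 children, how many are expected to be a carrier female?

Cross: X+X+ × X-Y
Offspring: 2 X+X-, 2 X+Y
Probability of a carrier female: 2/4 = 1/2
Expected count = 1/2 × 92 = 46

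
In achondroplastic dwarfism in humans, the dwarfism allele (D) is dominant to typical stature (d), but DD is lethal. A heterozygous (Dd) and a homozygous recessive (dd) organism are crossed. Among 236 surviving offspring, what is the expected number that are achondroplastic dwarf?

Cross: Dd × dd
Punnett square offspring (before lethality): 2 Dd, 2 dd
No DD offspring are produced in this cross.
achondroplastic dwarf: 2 out of 4 → fraction 1/2
Expected count = 1/2 × 236 = 118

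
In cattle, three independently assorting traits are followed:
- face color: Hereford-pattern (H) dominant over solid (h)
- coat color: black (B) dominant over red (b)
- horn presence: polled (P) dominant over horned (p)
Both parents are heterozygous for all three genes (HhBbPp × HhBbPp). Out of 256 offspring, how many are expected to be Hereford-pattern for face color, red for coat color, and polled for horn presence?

Trihybrid cross: HhBbPp × HhBbPp
Each trait segregates independently with a 3:1 phenotypic ratio, so each gene contributes 3/4 (dominant) or 1/4 (recessive).
Target: Hereford-pattern (face color), red (coat color), polled (horn presence)
Probability = product of independent per-trait probabilities
= 3/4 × 1/4 × 3/4 = 9/64
Expected count = 9/64 × 256 = 36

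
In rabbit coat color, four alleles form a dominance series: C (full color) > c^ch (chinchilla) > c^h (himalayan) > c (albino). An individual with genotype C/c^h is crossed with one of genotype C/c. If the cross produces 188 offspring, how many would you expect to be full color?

Cross: C/c^h × C/c
Allele dominance: C > c^ch > c^h > c
Offspring genotypes: 1 C/C, 1 C/c, 1 C/c^h, 1 c^h/c
Phenotype counts: 3 full color, 1 himalayan
full color: 3 out of 4 → fraction 3/4
Expected count = 3/4 × 188 = 141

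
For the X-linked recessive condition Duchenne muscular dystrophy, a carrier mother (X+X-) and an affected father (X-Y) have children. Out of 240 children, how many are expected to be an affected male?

Cross: X+X- × X-Y
Offspring: 1 X+X-, 1 X+Y, 1 X-X-, 1 X-Y
Probability of an affected male: 1/4
Expected count = 1/4 × 240 = 60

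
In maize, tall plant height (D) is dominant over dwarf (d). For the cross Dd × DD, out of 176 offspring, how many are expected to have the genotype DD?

Punnett square for Dd × DD:
Offspring genotypes: 2 DD, 2 Dd
Total offspring: 4
Count with target: 2
Probability: 2/4 = 1/2
Expected count = 1/2 × 176 = 88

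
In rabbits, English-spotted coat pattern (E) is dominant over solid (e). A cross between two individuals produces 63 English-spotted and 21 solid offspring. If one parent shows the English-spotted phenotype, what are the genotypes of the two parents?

Observed offspring: 63 English-spotted, 21 solid
The observed ratio simplifies to 3:1. Solid (ee) offspring appear, so each parent must contribute one e allele. The parent stated to show English-spotted carries E, so it is Ee. The other parent is then either Ee or ee: Ee × ee would give a 1:1 split, whereas Ee × Ee gives 3:1 — matching the data. So both parents are heterozygous (Ee × Ee).
Parent genotypes: Ee × Ee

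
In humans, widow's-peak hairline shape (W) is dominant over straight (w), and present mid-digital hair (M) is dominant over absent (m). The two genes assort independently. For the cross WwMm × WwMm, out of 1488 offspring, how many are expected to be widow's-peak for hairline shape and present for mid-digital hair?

Dihybrid cross WwMm × WwMm — consider each gene separately:
hairline shape: Ww × Ww → 1 WW, 2 Ww, 1 ww → 3 W_ : 1 ww (out of 4)
mid-digital hair: Mm × Mm → 1 MM, 2 Mm, 1 mm → 3 M_ : 1 mm (out of 4)
Looking for: widow's-peak (W_) and present (M_)
P(widow's-peak) = 3/4, P(present) = 3/4
P(both) = 3/4 × 3/4 = 9/16
Expected count = 9/16 × 1488 = 837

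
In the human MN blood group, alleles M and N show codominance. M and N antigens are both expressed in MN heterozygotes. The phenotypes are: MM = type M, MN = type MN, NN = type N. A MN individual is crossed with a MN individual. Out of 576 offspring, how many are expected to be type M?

Punnett square for MN × MN:
Offspring genotypes: 1 MM, 2 MN, 1 NN
Phenotype counts: 1 type M, 2 type MN, 1 type N
type M: 1 out of 4 → fraction 1/4
Expected count = 1/4 × 576 = 144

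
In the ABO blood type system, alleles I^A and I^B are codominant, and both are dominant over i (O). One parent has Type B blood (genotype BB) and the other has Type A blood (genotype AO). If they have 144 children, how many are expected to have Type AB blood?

Cross: BB × AO
Possible offspring genotypes: 2 AB, 2 BO
Blood type counts: 2 Type AB, 2 Type B
Probability of Type AB: 2/4 = 1/2
Expected count = 1/2 × 144 = 72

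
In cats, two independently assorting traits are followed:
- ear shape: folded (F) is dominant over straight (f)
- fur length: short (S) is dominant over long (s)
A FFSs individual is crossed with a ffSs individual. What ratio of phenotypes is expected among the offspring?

Dihybrid cross FFSs × ffSs — consider each gene separately:
ear shape: FF × ff → 4 Ff → 4 F_ (out of 4)
fur length: Ss × Ss → 1 SS, 2 Ss, 1 ss → 3 S_ : 1 ss (out of 4)
Combine (counts out of 4 × 4 = 16): folded/short (F_S_) = 4×3 = 12; folded/long (F_ss) = 4×1 = 4
Phenotype counts (out of 16): 12 folded/short, 4 folded/long
Ratio: 3 folded/short : 1 folded/long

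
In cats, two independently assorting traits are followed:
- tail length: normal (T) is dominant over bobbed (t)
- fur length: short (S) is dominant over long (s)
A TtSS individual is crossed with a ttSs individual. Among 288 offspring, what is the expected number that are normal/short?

Dihybrid cross TtSS × ttSs — consider each gene separately:
tail length: Tt × tt → 2 Tt, 2 tt → 2 T_ : 2 tt (out of 4)
fur length: SS × Ss → 2 SS, 2 Ss → 4 S_ (out of 4)
Combine (counts out of 4 × 4 = 16): normal/short (T_S_) = 2×4 = 8; bobbed/short (ttS_) = 2×4 = 8
Phenotype counts (out of 16): 8 normal/short, 8 bobbed/short
normal/short: 8 out of 16 → fraction 1/2
Expected count = 1/2 × 288 = 144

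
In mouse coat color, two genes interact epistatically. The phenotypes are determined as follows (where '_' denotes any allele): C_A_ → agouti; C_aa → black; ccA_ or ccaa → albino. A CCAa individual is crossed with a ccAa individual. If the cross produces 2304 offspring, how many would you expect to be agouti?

Cross: CCAa × ccAa — consider each gene separately:
C gene: CC × cc → 4 Cc → 4 C_ (out of 4)
A gene: Aa × Aa → 1 AA, 2 Aa, 1 aa → 3 A_ : 1 aa (out of 4)
Genotype classes (out of 4 × 4 = 16): C_A_ = 4×3 = 12; C_aa = 4×1 = 4
Apply the phenotype rules: C_A_ (12) → agouti; C_aa (4) → black
Phenotype counts (out of 16): 12 agouti, 4 black
agouti: 12 out of 16 → fraction 3/4
Expected count = 3/4 × 2304 = 1728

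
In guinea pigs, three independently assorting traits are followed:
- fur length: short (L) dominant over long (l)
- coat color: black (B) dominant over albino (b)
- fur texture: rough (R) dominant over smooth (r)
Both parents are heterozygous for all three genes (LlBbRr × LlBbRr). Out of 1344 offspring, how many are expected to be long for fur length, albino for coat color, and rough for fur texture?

Trihybrid cross: LlBbRr × LlBbRr
Each trait segregates independently with a 3:1 phenotypic ratio, so each gene contributes 3/4 (dominant) or 1/4 (recessive).
Target: long (fur length), albino (coat color), rough (fur texture)
Probability = product of independent per-trait probabilities
= 1/4 × 1/4 × 3/4 = 3/64
Expected count = 3/64 × 1344 = 63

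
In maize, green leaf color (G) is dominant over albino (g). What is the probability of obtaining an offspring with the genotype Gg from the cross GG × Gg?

Punnett square for GG × Gg:
Offspring genotypes: 2 GG, 2 Gg
Total offspring: 4
Count with target: 2
Probability: 2/4 = 1/2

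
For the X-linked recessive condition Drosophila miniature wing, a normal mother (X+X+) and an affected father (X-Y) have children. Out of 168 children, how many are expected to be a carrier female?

Cross: X+X+ × X-Y
Offspring: 2 X+X-, 2 X+Y
Probability of a carrier female: 2/4 = 1/2
Expected count = 1/2 × 168 = 84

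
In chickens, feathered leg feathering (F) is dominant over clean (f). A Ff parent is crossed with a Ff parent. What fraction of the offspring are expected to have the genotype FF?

Punnett square for Ff × Ff:
Offspring genotypes: 1 FF, 2 Ff, 1 ff
Total offspring: 4
Count with target: 1
Probability: 1/4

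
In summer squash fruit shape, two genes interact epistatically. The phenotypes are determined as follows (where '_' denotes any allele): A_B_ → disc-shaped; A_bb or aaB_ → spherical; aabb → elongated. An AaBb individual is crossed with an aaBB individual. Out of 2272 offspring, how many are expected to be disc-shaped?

Cross: AaBb × aaBB — consider each gene separately:
A gene: Aa × aa → 2 Aa, 2 aa → 2 A_ : 2 aa (out of 4)
B gene: Bb × BB → 2 BB, 2 Bb → 4 B_ (out of 4)
Genotype classes (out of 4 × 4 = 16): A_B_ = 2×4 = 8; aaB_ = 2×4 = 8
Apply the phenotype rules: A_B_ (8) → disc-shaped; aaB_ (8) → spherical
Phenotype counts (out of 16): 8 disc-shaped, 8 spherical
disc-shaped: 8 out of 16 → fraction 1/2
Expected count = 1/2 × 2272 = 1136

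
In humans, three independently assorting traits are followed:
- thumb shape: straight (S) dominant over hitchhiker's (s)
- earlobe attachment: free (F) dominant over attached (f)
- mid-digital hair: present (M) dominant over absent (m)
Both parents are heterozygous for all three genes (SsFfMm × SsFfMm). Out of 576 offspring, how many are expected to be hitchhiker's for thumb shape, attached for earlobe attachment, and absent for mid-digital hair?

Trihybrid cross: SsFfMm × SsFfMm
Each trait segregates independently with a 3:1 phenotypic ratio, so each gene contributes 3/4 (dominant) or 1/4 (recessive).
Target: hitchhiker's (thumb shape), attached (earlobe attachment), absent (mid-digital hair)
Probability = product of independent per-trait probabilities
= 1/4 × 1/4 × 1/4 = 1/64
Expected count = 1/64 × 576 = 9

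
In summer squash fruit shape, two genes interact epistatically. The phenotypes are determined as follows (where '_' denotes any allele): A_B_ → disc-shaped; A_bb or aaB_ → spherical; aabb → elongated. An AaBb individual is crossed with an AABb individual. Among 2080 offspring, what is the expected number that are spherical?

Cross: AaBb × AABb — consider each gene separately:
A gene: Aa × AA → 2 AA, 2 Aa → 4 A_ (out of 4)
B gene: Bb × Bb → 1 BB, 2 Bb, 1 bb → 3 B_ : 1 bb (out of 4)
Genotype classes (out of 4 × 4 = 16): A_B_ = 4×3 = 12; A_bb = 4×1 = 4
Apply the phenotype rules: A_B_ (12) → disc-shaped; A_bb (4) → spherical
Phenotype counts (out of 16): 12 disc-shaped, 4 spherical
spherical: 4 out of 16 → fraction 1/4
Expected count = 1/4 × 2080 = 520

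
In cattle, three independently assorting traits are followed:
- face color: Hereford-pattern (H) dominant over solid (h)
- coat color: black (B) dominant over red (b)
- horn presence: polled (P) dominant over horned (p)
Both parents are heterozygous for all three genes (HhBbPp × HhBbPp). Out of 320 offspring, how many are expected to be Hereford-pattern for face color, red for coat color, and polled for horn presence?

Trihybrid cross: HhBbPp × HhBbPp
Each trait segregates independently with a 3:1 phenotypic ratio, so each gene contributes 3/4 (dominant) or 1/4 (recessive).
Target: Hereford-pattern (face color), red (coat color), polled (horn presence)
Probability = product of independent per-trait probabilities
= 3/4 × 1/4 × 3/4 = 9/64
Expected count = 9/64 × 320 = 45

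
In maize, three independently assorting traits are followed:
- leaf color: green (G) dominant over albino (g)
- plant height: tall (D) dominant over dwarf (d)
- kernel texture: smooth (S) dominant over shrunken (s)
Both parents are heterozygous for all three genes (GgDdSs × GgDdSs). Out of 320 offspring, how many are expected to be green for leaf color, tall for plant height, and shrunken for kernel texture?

Trihybrid cross: GgDdSs × GgDdSs
Each trait segregates independently with a 3:1 phenotypic ratio, so each gene contributes 3/4 (dominant) or 1/4 (recessive).
Target: green (leaf color), tall (plant height), shrunken (kernel texture)
Probability = product of independent per-trait probabilities
= 3/4 × 3/4 × 1/4 = 9/64
Expected count = 9/64 × 320 = 45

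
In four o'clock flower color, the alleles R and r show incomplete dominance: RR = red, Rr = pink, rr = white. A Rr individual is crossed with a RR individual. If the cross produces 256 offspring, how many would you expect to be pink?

Punnett square for Rr × RR:
Offspring genotypes: 2 RR, 2 Rr
Phenotype counts: 2 red, 2 pink
pink: 2 out of 4 → fraction 1/2
Expected count = 1/2 × 256 = 128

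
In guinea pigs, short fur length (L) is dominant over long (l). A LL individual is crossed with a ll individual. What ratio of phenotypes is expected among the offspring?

Punnett square for LL × ll:
Offspring genotypes: 4 Ll
short: 4, long: 0
Ratio: all short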